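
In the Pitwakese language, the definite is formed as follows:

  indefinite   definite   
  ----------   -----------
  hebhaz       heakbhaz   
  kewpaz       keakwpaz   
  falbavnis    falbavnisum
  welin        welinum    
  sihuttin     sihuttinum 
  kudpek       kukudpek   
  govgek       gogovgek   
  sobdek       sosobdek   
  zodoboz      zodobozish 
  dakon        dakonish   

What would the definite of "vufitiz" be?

hebhaz and zodoboz both end in -z yet inflect differently (heakbhaz, zodobozish), so the final letter is not what conditions the rule; the last vowel is.
"vufitiz" has last vowel 'i'. The stems whose last vowel is 'i' (falbavnis → falbavnisum, welin → welinum, sihuttin → sihuttinum) add -um.
The other patterns: stems whose last vowel is 'a' insert -ak- after the first vowel; stems whose last vowel is 'e' repeat the first consonant+vowel as a prefix; stems whose last vowel is 'o' add -ish.
So vufitiz → vufitizum.

vufitizum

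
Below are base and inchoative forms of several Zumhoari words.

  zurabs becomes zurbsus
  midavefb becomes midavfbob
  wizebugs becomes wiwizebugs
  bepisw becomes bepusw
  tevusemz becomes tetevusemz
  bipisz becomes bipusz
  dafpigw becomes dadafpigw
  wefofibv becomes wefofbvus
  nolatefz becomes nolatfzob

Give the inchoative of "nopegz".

nolatefz and bipisz both end in -z yet inflect differently (nolatfzob, bipusz), so the final letter is not what conditions the rule; the second-to-last letter is.
"nopegz" has second-to-last letter 'g'. The stems whose second-to-last letter is 'g' (dafpigw → dadafpigw, wizebugs → wiwizebugs) repeat the first consonant+vowel as a prefix.
So nopegz → nonopegz.

nonopegz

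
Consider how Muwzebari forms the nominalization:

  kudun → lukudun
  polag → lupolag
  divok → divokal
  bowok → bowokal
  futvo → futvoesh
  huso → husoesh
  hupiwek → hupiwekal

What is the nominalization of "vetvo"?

"vetvo" ends in -o. The stems ending in -o (futvo → futvoesh, huso → husoesh) add -esh.
The other patterns: stems ending in -k add -al; stems ending in -g or -n add the prefix lu-.
So vetvo → vetvoesh.

vetvoesh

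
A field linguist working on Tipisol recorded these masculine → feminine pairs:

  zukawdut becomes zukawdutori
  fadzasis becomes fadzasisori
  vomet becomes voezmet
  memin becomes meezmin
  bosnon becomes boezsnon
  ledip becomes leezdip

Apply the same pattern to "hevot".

"hevot" has 2 vowels. The stems with 2 vowels (vomet → voezmet, memin → meezmin, bosnon → boezsnon) insert -ez- after the first vowel.
The other pattern: stems with 3 vowels add -ori.
So hevot → heezvot.

heezvot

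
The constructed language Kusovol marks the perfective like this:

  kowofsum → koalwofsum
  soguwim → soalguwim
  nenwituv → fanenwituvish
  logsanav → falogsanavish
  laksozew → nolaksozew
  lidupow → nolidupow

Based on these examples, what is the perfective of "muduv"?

"muduv" ends in -v. The stems ending in -v (nenwituv → fanenwituvish, logsanav → falogsanavish) add fa- … -ish around the stem.
So muduv → famuduvish.

famuduvish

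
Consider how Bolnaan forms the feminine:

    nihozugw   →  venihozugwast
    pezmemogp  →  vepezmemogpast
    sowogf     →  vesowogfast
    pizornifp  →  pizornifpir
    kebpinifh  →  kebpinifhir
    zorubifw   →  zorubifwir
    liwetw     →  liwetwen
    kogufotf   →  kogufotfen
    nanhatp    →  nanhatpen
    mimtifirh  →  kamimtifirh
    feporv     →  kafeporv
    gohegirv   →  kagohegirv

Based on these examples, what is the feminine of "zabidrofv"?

zabidrofvir

"zabidrofv" has second-to-last letter 'f'. The stems whose second-to-last letter is 'f' (pizornifp → pizornifpir, kebpinifh → kebpinifhir, zorubifw → zorubifwir) add -ir.
The other patterns: stems whose second-to-last letter is 'g' add ve- … -ast around the stem; stems whose second-to-last letter is 't' add -en; stems whose second-to-last letter is 'r' add the prefix ka-.
So zabidrofv → zabidrofvir.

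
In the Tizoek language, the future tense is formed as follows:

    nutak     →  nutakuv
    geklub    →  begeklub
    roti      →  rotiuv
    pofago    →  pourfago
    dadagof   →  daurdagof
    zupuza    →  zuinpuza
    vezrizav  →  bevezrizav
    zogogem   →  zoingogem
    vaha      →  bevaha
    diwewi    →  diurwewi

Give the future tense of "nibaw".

"nibaw" begins with n-. The one such stem in the data (nutak → nutakuv) adds -uv, so the same rule applies.
So nibaw → nibawuv.

nibawuv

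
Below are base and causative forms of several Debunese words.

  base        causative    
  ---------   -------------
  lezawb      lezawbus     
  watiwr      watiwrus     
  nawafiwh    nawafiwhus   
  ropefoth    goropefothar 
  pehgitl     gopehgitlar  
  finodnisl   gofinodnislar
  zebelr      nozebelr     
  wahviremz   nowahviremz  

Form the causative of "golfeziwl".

golfeziwlus

nawafiwh and ropefoth both end in -h yet inflect differently (nawafiwhus, goropefothar), so the final letter is not what conditions the rule; the second-to-last letter is.
"golfeziwl" has second-to-last letter 'w'. The stems whose second-to-last letter is 'w' (lezawb → lezawbus, watiwr → watiwrus, nawafiwh → nawafiwhus) add -us.
So golfeziwl → golfeziwlus.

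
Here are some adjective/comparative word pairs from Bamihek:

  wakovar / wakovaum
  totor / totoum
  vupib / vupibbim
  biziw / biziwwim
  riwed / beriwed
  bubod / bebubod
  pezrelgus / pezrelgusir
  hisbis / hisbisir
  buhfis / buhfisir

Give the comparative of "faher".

totor and bubod both have last vowel 'o' yet inflect differently (totoum, bebubod), so the last vowel is not what conditions the rule; the final letter is.
"faher" ends in -r. The stems ending in -r (wakovar → wakovaum, totor → totoum) drop the final letter and add -um.
The other patterns: stems ending in -b or -w double the final consonant and add -im; stems ending in -d add the prefix be-; stems ending in -s add -ir.
So faher → faheum.

faheum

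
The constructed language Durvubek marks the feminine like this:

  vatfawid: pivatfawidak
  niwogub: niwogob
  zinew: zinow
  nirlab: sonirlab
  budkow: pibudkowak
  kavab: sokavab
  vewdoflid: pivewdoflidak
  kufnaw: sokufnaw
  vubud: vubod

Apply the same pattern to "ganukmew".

kufnaw and budkow both end in -w yet inflect differently (sokufnaw, pibudkowak), so the final letter is not what conditions the rule; the last vowel is.
"ganukmew" has last vowel 'e'. The one such stem in the data (zinew → zinow) changes the last vowel to 'o' (as do vubud, niwogub), so the same rule applies.
So ganukmew → ganukmow.

ganukmow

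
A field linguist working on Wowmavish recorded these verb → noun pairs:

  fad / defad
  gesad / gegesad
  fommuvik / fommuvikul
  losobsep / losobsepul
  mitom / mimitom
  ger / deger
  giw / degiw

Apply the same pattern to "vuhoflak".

vuhoflakul

fad and gesad both end in -d yet inflect differently (defad, gegesad), so the final letter is not what conditions the rule; the number of vowels is.
"vuhoflak" has 3 vowels. The stems with 3 vowels (fommuvik → fommuvikul, losobsep → losobsepul) add -ul.
So vuhoflak → vuhoflakul.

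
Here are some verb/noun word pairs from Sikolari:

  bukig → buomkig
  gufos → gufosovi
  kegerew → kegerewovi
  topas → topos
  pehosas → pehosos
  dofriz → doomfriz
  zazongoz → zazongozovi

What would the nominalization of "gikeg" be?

topas and gufos both end in -s yet inflect differently (topos, gufosovi), so the final letter is not what conditions the rule; the last vowel is.
"gikeg" has last vowel 'e'. The one such stem in the data (kegerew → kegerewovi) adds -ovi, so the same rule applies.
So gikeg → gikegovi.

gikegovi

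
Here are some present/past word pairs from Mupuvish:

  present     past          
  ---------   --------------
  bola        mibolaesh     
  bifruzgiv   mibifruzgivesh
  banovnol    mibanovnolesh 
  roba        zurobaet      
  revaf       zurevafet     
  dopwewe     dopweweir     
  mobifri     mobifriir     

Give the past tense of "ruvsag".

"ruvsag" begins with r-. The stems beginning with r- (roba → zurobaet, revaf → zurevafet) add zu- … -et around the stem.
The other patterns: stems beginning with b- add mi- … -esh around the stem; stems beginning with d- or m- add -ir.
So ruvsag → zuruvsaget.

zuruvsaget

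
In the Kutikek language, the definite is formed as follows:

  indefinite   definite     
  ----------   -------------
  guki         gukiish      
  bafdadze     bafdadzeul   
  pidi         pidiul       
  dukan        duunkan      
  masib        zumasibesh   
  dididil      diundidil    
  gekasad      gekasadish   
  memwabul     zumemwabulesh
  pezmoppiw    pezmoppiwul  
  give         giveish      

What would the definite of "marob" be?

"marob" begins with m-. The stems beginning with m- (masib → zumasibesh, memwabul → zumemwabulesh) add zu- … -esh around the stem.
The other patterns: stems beginning with b- or p- add -ul; stems beginning with g- add -ish; stems beginning with d- insert -un- after the first vowel.
So marob → zumarobesh.

zumarobesh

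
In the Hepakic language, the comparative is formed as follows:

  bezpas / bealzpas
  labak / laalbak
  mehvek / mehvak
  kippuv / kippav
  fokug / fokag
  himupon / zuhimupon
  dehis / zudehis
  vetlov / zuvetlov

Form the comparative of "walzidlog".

zuwalzidlog

labak and mehvek both end in -k yet inflect differently (laalbak, mehvak), so the final letter is not what conditions the rule; the last vowel is.
"walzidlog" has last vowel 'o'. The stems whose last vowel is 'o' (himupon → zuhimupon, vetlov → zuvetlov) add the prefix zu-.
The other patterns: stems whose last vowel is 'a' insert -al- after the first vowel; stems whose last vowel is 'e' or 'u' change the last vowel to 'a'.
So walzidlog → zuwalzidlog.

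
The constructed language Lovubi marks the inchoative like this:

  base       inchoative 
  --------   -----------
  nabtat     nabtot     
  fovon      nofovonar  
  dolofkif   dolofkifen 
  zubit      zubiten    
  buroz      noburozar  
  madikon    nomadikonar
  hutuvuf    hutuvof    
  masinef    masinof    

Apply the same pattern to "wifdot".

dolofkif and hutuvuf both end in -f yet inflect differently (dolofkifen, hutuvof), so the final letter is not what conditions the rule; the last vowel is.
"wifdot" has last vowel 'o'. The stems whose last vowel is 'o' (fovon → nofovonar, madikon → nomadikonar, buroz → noburozar) add no- … -ar around the stem.
The other patterns: stems whose last vowel is 'i' add -en; stems whose last vowel is 'a', 'e' or 'u' change the last vowel to 'o'.
So wifdot → nowifdotar.

nowifdotar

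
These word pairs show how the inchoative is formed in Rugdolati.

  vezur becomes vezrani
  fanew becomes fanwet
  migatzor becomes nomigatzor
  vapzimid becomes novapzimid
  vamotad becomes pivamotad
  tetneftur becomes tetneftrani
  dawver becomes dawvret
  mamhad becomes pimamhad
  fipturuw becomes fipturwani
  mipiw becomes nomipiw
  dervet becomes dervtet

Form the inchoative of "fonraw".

tetneftur and dawver both end in -r yet inflect differently (tetneftrani, dawvret), so the final letter is not what conditions the rule; the last vowel is.
"fonraw" has last vowel 'a'. The stems whose last vowel is 'a' (mamhad → pimamhad, vamotad → pivamotad) add the prefix pi-.
So fonraw → pifonraw.

pifonraw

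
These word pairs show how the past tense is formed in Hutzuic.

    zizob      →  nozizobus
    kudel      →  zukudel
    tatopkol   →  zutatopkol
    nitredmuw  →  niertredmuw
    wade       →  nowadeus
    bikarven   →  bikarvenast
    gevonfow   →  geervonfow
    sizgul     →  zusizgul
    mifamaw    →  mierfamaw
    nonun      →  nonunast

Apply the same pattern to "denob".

"denob" ends in -b. The one such stem in the data (zizob → nozizobus) adds no- … -us around the stem, so the same rule applies.
So denob → nodenobus.

nodenobus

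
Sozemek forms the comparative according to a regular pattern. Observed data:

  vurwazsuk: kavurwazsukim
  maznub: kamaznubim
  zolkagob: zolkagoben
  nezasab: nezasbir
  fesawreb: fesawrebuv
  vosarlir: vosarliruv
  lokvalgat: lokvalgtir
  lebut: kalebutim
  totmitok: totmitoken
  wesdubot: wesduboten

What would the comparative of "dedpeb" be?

dedpebuv

nezasab and zolkagob both end in -b yet inflect differently (nezasbir, zolkagoben), so the final letter is not what conditions the rule; the last vowel is.
"dedpeb" has last vowel 'e'. The one such stem in the data (fesawreb → fesawrebuv) adds -uv, so the same rule applies.
So dedpeb → dedpebuv.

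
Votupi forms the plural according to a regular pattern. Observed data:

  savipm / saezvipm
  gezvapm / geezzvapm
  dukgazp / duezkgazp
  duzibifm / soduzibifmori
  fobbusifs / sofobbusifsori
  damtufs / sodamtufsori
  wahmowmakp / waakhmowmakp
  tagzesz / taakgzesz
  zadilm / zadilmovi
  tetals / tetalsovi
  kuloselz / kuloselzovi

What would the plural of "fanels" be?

fanelsovi

"fanels" has second-to-last letter 'l'. The stems whose second-to-last letter is 'l' (zadilm → zadilmovi, tetals → tetalsovi, kuloselz → kuloselzovi) add -ovi.
The other patterns: stems whose second-to-last letter is 'p' or 'z' insert -ez- after the first vowel; stems whose second-to-last letter is 'f' add so- … -ori around the stem; stems whose second-to-last letter is 'k' or 's' insert -ak- after the first vowel.
So fanels → fanelsovi.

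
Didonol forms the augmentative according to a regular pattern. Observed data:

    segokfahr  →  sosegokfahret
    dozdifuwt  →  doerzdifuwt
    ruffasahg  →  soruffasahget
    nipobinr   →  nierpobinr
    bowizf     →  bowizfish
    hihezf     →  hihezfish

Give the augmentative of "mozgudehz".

"mozgudehz" has second-to-last letter 'h'. The stems whose second-to-last letter is 'h' (ruffasahg → soruffasahget, segokfahr → sosegokfahret) add so- … -et around the stem.
So mozgudehz → somozgudehzet.

somozgudehzet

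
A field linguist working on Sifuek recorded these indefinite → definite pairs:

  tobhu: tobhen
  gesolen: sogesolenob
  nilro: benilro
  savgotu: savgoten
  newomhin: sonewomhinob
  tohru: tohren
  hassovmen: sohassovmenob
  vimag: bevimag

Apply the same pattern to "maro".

newomhin and nilro both begin with n- yet inflect differently (sonewomhinob, benilro), so the first letter is not what conditions the rule; the final letter is.
"maro" ends in -o. The one such stem in the data (nilro → benilro) adds the prefix be-, so the same rule applies.
The other patterns: stems ending in -u drop the final letter and add -en; stems ending in -n add so- … -ob around the stem.
So maro → bemaro.

bemaro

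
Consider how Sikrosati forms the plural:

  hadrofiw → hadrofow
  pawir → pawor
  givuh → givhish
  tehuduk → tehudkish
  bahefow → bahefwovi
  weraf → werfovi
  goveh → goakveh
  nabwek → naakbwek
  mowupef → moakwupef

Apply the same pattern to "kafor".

kafrovi

hadrofiw and bahefow both end in -w yet inflect differently (hadrofow, bahefwovi), so the final letter is not what conditions the rule; the last vowel is.
"kafor" has last vowel 'o'. The one such stem in the data (bahefow → bahefwovi) deletes the last vowel and adds -ovi (as does weraf), so the same rule applies.
The other patterns: stems whose last vowel is 'i' change the last vowel to 'o'; stems whose last vowel is 'u' delete the last vowel and add -ish; stems whose last vowel is 'e' insert -ak- after the first vowel.
So kafor → kafrovi.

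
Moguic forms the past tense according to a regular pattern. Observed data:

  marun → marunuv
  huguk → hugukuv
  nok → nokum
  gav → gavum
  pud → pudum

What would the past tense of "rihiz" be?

nok and huguk both end in -k yet inflect differently (nokum, hugukuv), so the final letter is not what conditions the rule; the number of vowels is.
"rihiz" has 2 vowels. The stems with 2 vowels (marun → marunuv, huguk → hugukuv) add -uv.
So rihiz → rihizuv.

rihizuv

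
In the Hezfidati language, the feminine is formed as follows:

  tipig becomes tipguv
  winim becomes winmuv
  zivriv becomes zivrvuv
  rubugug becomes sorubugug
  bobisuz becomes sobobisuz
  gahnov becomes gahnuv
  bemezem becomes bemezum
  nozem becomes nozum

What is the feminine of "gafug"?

"gafug" has last vowel 'u'. The stems whose last vowel is 'u' (rubugug → sorubugug, bobisuz → sobobisuz) add the prefix so-.
So gafug → sogafug.

sogafug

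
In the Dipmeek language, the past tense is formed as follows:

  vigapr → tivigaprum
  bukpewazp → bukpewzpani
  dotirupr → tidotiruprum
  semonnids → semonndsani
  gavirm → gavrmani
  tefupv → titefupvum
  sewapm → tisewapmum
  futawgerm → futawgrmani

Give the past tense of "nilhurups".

sewapm and gavirm both end in -m yet inflect differently (tisewapmum, gavrmani), so the final letter is not what conditions the rule; the second-to-last letter is.
"nilhurups" has second-to-last letter 'p'. The stems whose second-to-last letter is 'p' (dotirupr → tidotiruprum, tefupv → titefupvum, sewapm → tisewapmum) add ti- … -um around the stem.
So nilhurups → tinilhurupsum.

tinilhurupsum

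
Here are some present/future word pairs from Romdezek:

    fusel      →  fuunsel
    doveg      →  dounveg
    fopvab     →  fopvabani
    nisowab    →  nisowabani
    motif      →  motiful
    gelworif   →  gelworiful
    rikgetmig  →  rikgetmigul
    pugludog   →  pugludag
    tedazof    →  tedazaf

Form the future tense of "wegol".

doveg and rikgetmig both end in -g yet inflect differently (dounveg, rikgetmigul), so the final letter is not what conditions the rule; the last vowel is.
"wegol" has last vowel 'o'. The stems whose last vowel is 'o' (pugludog → pugludag, tedazof → tedazaf) change the last vowel to 'a'.
The other patterns: stems whose last vowel is 'e' insert -un- after the first vowel; stems whose last vowel is 'a' add -ani; stems whose last vowel is 'i' add -ul.
So wegol → wegal.

wegal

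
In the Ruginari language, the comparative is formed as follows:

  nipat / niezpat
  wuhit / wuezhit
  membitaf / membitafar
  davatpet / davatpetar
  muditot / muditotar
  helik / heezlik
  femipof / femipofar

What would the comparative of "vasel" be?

"vasel" has 2 vowels. The stems with 2 vowels (wuhit → wuezhit, nipat → niezpat, helik → heezlik) insert -ez- after the first vowel.
So vasel → vaezsel.

vaezsel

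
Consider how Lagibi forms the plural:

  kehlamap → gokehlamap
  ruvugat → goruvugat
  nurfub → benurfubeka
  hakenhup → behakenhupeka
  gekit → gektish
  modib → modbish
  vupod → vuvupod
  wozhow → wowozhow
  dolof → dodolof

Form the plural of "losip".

lospish

kehlamap and hakenhup both end in -p yet inflect differently (gokehlamap, behakenhupeka), so the final letter is not what conditions the rule; the last vowel is.
"losip" has last vowel 'i'. The stems whose last vowel is 'i' (gekit → gektish, modib → modbish) delete the last vowel and add -ish.
So losip → lospish.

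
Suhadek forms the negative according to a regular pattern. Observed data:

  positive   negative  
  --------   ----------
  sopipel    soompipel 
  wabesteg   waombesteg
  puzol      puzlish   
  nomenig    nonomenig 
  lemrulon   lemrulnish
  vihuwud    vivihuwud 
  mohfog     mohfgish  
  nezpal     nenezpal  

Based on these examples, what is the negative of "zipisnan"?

sopipel and puzol both end in -l yet inflect differently (soompipel, puzlish), so the final letter is not what conditions the rule; the last vowel is.
"zipisnan" has last vowel 'a'. The one such stem in the data (nezpal → nenezpal) repeats the first consonant+vowel as a prefix (as do vihuwud, nomenig), so the same rule applies.
The other patterns: stems whose last vowel is 'e' insert -om- after the first vowel; stems whose last vowel is 'o' delete the last vowel and add -ish.
So zipisnan → zizipisnan.

zizipisnan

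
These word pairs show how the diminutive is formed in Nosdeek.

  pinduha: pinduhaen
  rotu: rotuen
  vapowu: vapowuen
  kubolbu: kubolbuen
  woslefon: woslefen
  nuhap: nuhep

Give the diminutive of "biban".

"biban" ends in a consonant. The stems ending in a consonant (nuhap → nuhep, woslefon → woslefen) change the last vowel to 'e'.
The other pattern: stems ending in a vowel add -en.
So biban → biben.

biben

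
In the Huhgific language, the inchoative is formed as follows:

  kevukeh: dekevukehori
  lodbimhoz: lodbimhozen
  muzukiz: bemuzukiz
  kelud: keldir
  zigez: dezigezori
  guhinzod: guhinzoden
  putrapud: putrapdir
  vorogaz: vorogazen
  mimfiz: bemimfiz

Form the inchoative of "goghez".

zigez and muzukiz both end in -z yet inflect differently (dezigezori, bemuzukiz), so the final letter is not what conditions the rule; the last vowel is.
"goghez" has last vowel 'e'. The stems whose last vowel is 'e' (zigez → dezigezori, kevukeh → dekevukehori) add de- … -ori around the stem.
The other patterns: stems whose last vowel is 'u' delete the last vowel and add -ir; stems whose last vowel is 'i' add the prefix be-; stems whose last vowel is 'a' or 'o' add -en.
So goghez → degoghezori.

degoghezori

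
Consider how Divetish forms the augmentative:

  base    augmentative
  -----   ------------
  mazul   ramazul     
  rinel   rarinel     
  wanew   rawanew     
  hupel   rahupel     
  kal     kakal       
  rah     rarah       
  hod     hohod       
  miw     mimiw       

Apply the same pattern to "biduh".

"biduh" has 2 vowels. The stems with 2 vowels (mazul → ramazul, rinel → rarinel, wanew → rawanew) add the prefix ra-.
The other pattern: stems with 1 vowel repeat the first consonant+vowel as a prefix.
So biduh → rabiduh.

rabiduh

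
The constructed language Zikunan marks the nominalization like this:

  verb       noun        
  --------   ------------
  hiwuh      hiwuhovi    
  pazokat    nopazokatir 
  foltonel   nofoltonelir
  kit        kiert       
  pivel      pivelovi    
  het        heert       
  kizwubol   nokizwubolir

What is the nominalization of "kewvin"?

kewvinovi

kit and pazokat both end in -t yet inflect differently (kiert, nopazokatir), so the final letter is not what conditions the rule; the number of vowels is.
"kewvin" has 2 vowels. The stems with 2 vowels (hiwuh → hiwuhovi, pivel → pivelovi) add -ovi.
The other patterns: stems with 1 vowel insert -er- after the first vowel; stems with 3 vowels add no- … -ir around the stem.
So kewvin → kewvinovi.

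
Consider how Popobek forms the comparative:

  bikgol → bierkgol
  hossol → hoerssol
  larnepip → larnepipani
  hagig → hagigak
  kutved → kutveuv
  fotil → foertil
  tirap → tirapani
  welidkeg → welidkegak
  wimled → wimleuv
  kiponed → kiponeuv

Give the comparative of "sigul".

siergul

fotil and hagig both have last vowel 'i' yet inflect differently (foertil, hagigak), so the last vowel is not what conditions the rule; the final letter is.
"sigul" ends in -l. The stems ending in -l (bikgol → bierkgol, fotil → foertil, hossol → hoerssol) insert -er- after the first vowel.
So sigul → siergul.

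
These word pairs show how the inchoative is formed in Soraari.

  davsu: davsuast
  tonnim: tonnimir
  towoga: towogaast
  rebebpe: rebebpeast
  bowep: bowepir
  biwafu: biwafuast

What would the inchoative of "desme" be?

bowep and rebebpe both have last vowel 'e' yet inflect differently (bowepir, rebebpeast), so the last vowel is not what conditions the rule; whether the stem ends in a vowel or a consonant is.
"desme" ends in a vowel. The stems ending in a vowel (davsu → davsuast, rebebpe → rebebpeast, biwafu → biwafuast) add -ast.
So desme → desmeast.

desmeast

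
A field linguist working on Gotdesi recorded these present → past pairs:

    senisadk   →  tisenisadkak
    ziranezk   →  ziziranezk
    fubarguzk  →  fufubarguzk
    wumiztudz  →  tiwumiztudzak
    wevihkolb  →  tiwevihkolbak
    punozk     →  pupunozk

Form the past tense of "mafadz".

fubarguzk and senisadk both end in -k yet inflect differently (fufubarguzk, tisenisadkak), so the final letter is not what conditions the rule; the second-to-last letter is.
"mafadz" has second-to-last letter 'd'. The stems whose second-to-last letter is 'd' (wumiztudz → tiwumiztudzak, senisadk → tisenisadkak) add ti- … -ak around the stem.
The other pattern: stems whose second-to-last letter is 'z' repeat the first consonant+vowel as a prefix.
So mafadz → timafadzak.

timafadzak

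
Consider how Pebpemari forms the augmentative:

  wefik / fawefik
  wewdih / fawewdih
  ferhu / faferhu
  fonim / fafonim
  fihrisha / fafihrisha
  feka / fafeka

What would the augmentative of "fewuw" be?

fafewuw

Every pair shown (wefik → fawefik, wewdih → fawewdih, ferhu → faferhu, …) follows the same rule: add the prefix fa-.
So fewuw → fafewuw.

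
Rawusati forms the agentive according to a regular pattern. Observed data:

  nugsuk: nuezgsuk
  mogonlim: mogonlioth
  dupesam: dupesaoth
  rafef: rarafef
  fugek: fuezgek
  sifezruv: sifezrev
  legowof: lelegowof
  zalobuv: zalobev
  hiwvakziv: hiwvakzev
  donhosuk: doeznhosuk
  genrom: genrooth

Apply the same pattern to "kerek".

keezrek

hiwvakziv and mogonlim both have last vowel 'i' yet inflect differently (hiwvakzev, mogonlioth), so the last vowel is not what conditions the rule; the final letter is.
"kerek" ends in -k. The stems ending in -k (fugek → fuezgek, donhosuk → doeznhosuk, nugsuk → nuezgsuk) insert -ez- after the first vowel.
The other patterns: stems ending in -v change the last vowel to 'e'; stems ending in -m drop the final letter and add -oth; stems ending in -f repeat the first consonant+vowel as a prefix.
So kerek → keezrek.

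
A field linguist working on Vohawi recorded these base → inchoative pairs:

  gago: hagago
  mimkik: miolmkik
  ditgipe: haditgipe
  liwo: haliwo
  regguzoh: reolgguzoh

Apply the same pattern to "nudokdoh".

nuoldokdoh

"nudokdoh" ends in a consonant. The stems ending in a consonant (mimkik → miolmkik, regguzoh → reolgguzoh) insert -ol- after the first vowel.
The other pattern: stems ending in a vowel add the prefix ha-.
So nudokdoh → nuoldokdoh.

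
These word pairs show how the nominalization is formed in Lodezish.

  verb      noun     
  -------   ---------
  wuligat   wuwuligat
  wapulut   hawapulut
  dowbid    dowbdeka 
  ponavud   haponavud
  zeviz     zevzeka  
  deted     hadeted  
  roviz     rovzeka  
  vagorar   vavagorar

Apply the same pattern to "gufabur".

hagufabur

dowbid and deted both end in -d yet inflect differently (dowbdeka, hadeted), so the final letter is not what conditions the rule; the last vowel is.
"gufabur" has last vowel 'u'. The stems whose last vowel is 'u' (wapulut → hawapulut, ponavud → haponavud) add the prefix ha-.
The other patterns: stems whose last vowel is 'a' repeat the first consonant+vowel as a prefix; stems whose last vowel is 'i' delete the last vowel and add -eka.
So gufabur → hagufabur.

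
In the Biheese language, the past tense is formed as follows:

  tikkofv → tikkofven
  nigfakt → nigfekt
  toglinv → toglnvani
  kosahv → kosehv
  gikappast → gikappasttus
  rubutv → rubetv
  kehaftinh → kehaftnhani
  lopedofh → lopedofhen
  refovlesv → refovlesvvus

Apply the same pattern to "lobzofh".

lobzofhen

"lobzofh" has second-to-last letter 'f'. The stems whose second-to-last letter is 'f' (tikkofv → tikkofven, lopedofh → lopedofhen) add -en.
The other patterns: stems whose second-to-last letter is 'n' delete the last vowel and add -ani; stems whose second-to-last letter is 's' double the final consonant and add -us; stems whose second-to-last letter is 'h', 'k' or 't' change the last vowel to 'e'.
So lobzofh → lobzofhen.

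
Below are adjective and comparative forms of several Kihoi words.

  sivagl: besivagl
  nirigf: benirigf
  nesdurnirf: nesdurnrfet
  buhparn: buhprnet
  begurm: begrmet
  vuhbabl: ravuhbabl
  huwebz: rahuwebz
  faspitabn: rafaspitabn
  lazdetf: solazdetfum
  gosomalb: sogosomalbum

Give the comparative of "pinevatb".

sopinevatbum

nirigf and nesdurnirf both end in -f yet inflect differently (benirigf, nesdurnrfet), so the final letter is not what conditions the rule; the second-to-last letter is.
"pinevatb" has second-to-last letter 't'. The one such stem in the data (lazdetf → solazdetfum) adds so- … -um around the stem, so the same rule applies.
So pinevatb → sopinevatbum.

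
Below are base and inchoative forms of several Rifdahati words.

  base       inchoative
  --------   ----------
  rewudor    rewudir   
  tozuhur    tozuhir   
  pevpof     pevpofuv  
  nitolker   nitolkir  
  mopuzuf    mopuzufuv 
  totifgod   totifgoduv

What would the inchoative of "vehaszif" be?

mopuzuf and tozuhur both have last vowel 'u' yet inflect differently (mopuzufuv, tozuhir), so the last vowel is not what conditions the rule; the final letter is.
"vehaszif" ends in -f. The stems ending in -f (pevpof → pevpofuv, mopuzuf → mopuzufuv) add -uv.
So vehaszif → vehaszifuv.

vehaszifuv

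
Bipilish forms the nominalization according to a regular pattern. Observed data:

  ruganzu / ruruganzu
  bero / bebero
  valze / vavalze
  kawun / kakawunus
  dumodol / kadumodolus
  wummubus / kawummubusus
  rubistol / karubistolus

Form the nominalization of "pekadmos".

kapekadmosus

"pekadmos" ends in a consonant. The stems ending in a consonant (kawun → kakawunus, wummubus → kawummubusus, rubistol → karubistolus) add ka- … -us around the stem.
So pekadmos → kapekadmosus.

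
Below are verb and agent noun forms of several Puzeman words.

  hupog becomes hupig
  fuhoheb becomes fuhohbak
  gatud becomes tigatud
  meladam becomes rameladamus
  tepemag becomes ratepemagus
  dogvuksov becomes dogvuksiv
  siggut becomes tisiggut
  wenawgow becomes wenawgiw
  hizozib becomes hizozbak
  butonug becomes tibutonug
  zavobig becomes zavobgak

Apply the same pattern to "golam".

hupog and tepemag both end in -g yet inflect differently (hupig, ratepemagus), so the final letter is not what conditions the rule; the last vowel is.
"golam" has last vowel 'a'. The stems whose last vowel is 'a' (tepemag → ratepemagus, meladam → rameladamus) add ra- … -us around the stem.
So golam → ragolamus.

ragolamus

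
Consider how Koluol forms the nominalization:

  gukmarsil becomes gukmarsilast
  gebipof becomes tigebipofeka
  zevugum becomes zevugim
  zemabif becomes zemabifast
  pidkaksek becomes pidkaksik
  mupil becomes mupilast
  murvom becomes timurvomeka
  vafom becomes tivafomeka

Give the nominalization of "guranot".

tiguranoteka

zemabif and gebipof both end in -f yet inflect differently (zemabifast, tigebipofeka), so the final letter is not what conditions the rule; the last vowel is.
"guranot" has last vowel 'o'. The stems whose last vowel is 'o' (vafom → tivafomeka, gebipof → tigebipofeka, murvom → timurvomeka) add ti- … -eka around the stem.
The other patterns: stems whose last vowel is 'i' add -ast; stems whose last vowel is 'e' or 'u' change the last vowel to 'i'.
So guranot → tiguranoteka.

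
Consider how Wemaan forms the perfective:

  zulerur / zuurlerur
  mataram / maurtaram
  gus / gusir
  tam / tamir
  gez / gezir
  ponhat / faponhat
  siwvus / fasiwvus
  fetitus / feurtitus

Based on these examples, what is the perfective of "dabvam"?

fadabvam

gus and siwvus both end in -s yet inflect differently (gusir, fasiwvus), so the final letter is not what conditions the rule; the number of vowels is.
"dabvam" has 2 vowels. The stems with 2 vowels (siwvus → fasiwvus, ponhat → faponhat) add the prefix fa-.
So dabvam → fadabvam.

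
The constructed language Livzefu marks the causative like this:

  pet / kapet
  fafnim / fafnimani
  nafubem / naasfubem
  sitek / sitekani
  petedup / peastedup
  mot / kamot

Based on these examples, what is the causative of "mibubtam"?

"mibubtam" has 3 vowels. The stems with 3 vowels (petedup → peastedup, nafubem → naasfubem) insert -as- after the first vowel.
The other patterns: stems with 1 vowel add the prefix ka-; stems with 2 vowels add -ani.
So mibubtam → miasbubtam.

miasbubtam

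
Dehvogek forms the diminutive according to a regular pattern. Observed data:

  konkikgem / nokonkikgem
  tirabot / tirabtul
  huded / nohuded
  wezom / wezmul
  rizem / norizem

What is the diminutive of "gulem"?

konkikgem and wezom both end in -m yet inflect differently (nokonkikgem, wezmul), so the final letter is not what conditions the rule; the last vowel is.
"gulem" has last vowel 'e'. The stems whose last vowel is 'e' (huded → nohuded, konkikgem → nokonkikgem, rizem → norizem) add the prefix no-.
The other pattern: stems whose last vowel is 'o' delete the last vowel and add -ul.
So gulem → nogulem.

nogulem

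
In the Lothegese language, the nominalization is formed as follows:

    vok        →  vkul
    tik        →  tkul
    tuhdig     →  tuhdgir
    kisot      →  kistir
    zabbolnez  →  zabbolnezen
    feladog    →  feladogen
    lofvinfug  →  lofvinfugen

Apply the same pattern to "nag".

ngul

"nag" has 1 vowel. The stems with 1 vowel (vok → vkul, tik → tkul) delete the last vowel and add -ul.
So nag → ngul.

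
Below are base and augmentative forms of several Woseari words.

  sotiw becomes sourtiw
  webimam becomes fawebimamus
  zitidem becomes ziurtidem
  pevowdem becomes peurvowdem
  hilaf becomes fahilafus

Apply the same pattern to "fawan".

fafawanus

"fawan" has last vowel 'a'. The stems whose last vowel is 'a' (webimam → fawebimamus, hilaf → fahilafus) add fa- … -us around the stem.
So fawan → fafawanus.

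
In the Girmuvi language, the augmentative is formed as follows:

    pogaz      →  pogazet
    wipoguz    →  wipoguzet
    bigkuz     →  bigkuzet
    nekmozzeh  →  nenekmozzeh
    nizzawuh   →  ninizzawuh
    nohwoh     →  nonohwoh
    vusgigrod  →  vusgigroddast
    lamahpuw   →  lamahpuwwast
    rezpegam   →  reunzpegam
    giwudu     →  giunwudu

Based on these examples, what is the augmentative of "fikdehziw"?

fikdehziwwast

wipoguz and nizzawuh both have last vowel 'u' yet inflect differently (wipoguzet, ninizzawuh), so the last vowel is not what conditions the rule; the final letter is.
"fikdehziw" ends in -w. The one such stem in the data (lamahpuw → lamahpuwwast) doubles the final consonant and adds -ast (as does vusgigrod), so the same rule applies.
The other patterns: stems ending in -z add -et; stems ending in -h repeat the first consonant+vowel as a prefix; stems ending in -m or -u insert -un- after the first vowel.
So fikdehziw → fikdehziwwast.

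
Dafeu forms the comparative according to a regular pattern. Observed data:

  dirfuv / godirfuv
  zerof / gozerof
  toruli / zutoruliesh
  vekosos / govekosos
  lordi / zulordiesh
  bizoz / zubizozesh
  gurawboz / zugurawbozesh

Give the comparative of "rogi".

zurogiesh

"rogi" ends in -i. The stems ending in -i (lordi → zulordiesh, toruli → zutoruliesh) add zu- … -esh around the stem.
The other pattern: stems ending in -f, -s or -v add the prefix go-.
So rogi → zurogiesh.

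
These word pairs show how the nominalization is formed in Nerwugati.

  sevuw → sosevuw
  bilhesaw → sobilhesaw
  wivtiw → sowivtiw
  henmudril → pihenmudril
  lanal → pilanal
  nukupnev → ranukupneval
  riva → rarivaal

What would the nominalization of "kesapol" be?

pikesapol

"kesapol" ends in -l. The stems ending in -l (henmudril → pihenmudril, lanal → pilanal) add the prefix pi-.
The other patterns: stems ending in -w add the prefix so-; stems ending in -a or -v add ra- … -al around the stem.
So kesapol → pikesapol.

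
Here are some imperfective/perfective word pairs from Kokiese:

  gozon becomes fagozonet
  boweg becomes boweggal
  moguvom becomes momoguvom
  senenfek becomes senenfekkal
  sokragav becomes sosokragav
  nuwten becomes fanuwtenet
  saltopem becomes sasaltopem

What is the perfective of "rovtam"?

rorovtam

"rovtam" ends in -m. The stems ending in -m (saltopem → sasaltopem, moguvom → momoguvom) repeat the first consonant+vowel as a prefix.
So rovtam → rorovtam.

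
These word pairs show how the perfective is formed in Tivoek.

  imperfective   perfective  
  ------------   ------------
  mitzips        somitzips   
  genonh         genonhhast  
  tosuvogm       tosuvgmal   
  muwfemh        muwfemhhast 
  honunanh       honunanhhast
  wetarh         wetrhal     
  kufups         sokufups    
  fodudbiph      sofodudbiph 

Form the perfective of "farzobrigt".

farzobrgtal

muwfemh and fodudbiph both end in -h yet inflect differently (muwfemhhast, sofodudbiph), so the final letter is not what conditions the rule; the second-to-last letter is.
"farzobrigt" has second-to-last letter 'g'. The one such stem in the data (tosuvogm → tosuvgmal) deletes the last vowel and adds -al (as does wetarh), so the same rule applies.
So farzobrigt → farzobrgtal.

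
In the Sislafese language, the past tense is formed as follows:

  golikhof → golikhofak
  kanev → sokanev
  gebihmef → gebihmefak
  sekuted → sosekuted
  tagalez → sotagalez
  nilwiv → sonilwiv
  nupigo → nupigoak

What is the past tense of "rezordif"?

rezordifak

gebihmef and tagalez both have last vowel 'e' yet inflect differently (gebihmefak, sotagalez), so the last vowel is not what conditions the rule; the final letter is.
"rezordif" ends in -f. The stems ending in -f (golikhof → golikhofak, gebihmef → gebihmefak) add -ak.
So rezordif → rezordifak.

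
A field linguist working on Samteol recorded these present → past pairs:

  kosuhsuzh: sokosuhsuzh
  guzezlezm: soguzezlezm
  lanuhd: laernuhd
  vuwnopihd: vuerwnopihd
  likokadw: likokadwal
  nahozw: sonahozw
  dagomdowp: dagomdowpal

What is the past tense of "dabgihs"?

daerbgihs

nahozw and likokadw both end in -w yet inflect differently (sonahozw, likokadwal), so the final letter is not what conditions the rule; the second-to-last letter is.
"dabgihs" has second-to-last letter 'h'. The stems whose second-to-last letter is 'h' (vuwnopihd → vuerwnopihd, lanuhd → laernuhd) insert -er- after the first vowel.
So dabgihs → daerbgihs.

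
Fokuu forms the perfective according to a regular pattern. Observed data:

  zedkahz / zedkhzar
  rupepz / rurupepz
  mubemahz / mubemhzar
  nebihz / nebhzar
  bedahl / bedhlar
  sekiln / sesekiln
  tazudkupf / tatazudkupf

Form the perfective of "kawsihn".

kawshnar

mubemahz and rupepz both end in -z yet inflect differently (mubemhzar, rurupepz), so the final letter is not what conditions the rule; the second-to-last letter is.
"kawsihn" has second-to-last letter 'h'. The stems whose second-to-last letter is 'h' (bedahl → bedhlar, mubemahz → mubemhzar, zedkahz → zedkhzar) delete the last vowel and add -ar.
The other pattern: stems whose second-to-last letter is 'l' or 'p' repeat the first consonant+vowel as a prefix.
So kawsihn → kawshnar.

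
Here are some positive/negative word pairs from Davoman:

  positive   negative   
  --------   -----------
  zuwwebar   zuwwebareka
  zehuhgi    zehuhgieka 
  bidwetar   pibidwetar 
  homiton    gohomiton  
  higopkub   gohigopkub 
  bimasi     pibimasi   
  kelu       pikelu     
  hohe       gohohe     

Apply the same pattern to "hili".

gohili

zuwwebar and bidwetar both end in -r yet inflect differently (zuwwebareka, pibidwetar), so the final letter is not what conditions the rule; the first letter is.
"hili" begins with h-. The stems beginning with h- (homiton → gohomiton, hohe → gohohe, higopkub → gohigopkub) add the prefix go-.
So hili → gohili.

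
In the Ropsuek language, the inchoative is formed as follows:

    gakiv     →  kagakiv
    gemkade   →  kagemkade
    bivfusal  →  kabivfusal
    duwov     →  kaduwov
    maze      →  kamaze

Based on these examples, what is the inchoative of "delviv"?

kadelviv

Every pair shown (gakiv → kagakiv, gemkade → kagemkade, bivfusal → kabivfusal, …) follows the same rule: add the prefix ka-.
So delviv → kadelviv.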